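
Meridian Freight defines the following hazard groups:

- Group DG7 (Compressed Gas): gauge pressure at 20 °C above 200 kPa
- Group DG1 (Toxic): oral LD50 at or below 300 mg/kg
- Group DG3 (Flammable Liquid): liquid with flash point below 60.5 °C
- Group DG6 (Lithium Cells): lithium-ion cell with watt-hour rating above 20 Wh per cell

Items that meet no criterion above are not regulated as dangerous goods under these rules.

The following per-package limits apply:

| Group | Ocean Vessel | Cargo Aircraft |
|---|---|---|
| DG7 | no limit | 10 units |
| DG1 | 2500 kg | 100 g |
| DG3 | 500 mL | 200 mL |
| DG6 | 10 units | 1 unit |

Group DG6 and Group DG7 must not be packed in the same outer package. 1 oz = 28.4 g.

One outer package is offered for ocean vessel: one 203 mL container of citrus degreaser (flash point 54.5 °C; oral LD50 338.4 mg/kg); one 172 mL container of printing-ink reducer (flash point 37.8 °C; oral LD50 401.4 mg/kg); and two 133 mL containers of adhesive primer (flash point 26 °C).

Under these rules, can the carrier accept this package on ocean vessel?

No

Flash point 54.5 °C meets the Group DG3 criterion (Flammable Liquid), so the citrus degreaser is Group DG3.
Flash point 37.8 °C meets the Group DG3 criterion (Flammable Liquid), so the printing-ink reducer is Group DG3.
Adhesive primer: flash point 26 °C < 60.5 °C → Group DG3 (Flammable Liquid).
Total Group DG3: 203 mL + 172 mL + (two 133 mL containers = 266 mL) = 641 mL.
641 mL > 500 mL (ocean vessel limit, Group DG3) — over the limit.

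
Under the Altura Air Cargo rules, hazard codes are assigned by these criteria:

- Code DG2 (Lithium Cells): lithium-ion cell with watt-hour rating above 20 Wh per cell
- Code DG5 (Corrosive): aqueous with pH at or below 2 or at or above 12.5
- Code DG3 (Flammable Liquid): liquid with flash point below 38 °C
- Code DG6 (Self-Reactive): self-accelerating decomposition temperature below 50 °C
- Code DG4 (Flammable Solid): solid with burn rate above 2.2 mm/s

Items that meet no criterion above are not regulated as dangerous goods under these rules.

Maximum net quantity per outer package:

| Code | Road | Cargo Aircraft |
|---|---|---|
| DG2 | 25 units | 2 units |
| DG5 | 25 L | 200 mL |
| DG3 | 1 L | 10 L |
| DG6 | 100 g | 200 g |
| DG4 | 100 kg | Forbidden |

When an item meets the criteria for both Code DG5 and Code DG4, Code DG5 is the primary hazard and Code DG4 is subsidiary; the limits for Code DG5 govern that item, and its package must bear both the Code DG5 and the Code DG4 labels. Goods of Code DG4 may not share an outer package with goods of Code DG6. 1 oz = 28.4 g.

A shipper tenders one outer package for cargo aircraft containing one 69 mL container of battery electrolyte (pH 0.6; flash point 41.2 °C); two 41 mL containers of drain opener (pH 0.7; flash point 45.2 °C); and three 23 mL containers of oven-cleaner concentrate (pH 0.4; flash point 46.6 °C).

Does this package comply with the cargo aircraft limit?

The battery electrolyte has pH 0.6, which is ≤ 2, so it is Code DG5 (Corrosive).
Drain opener: pH 0.7 ≤ 2 → Code DG5 (Corrosive).
pH 0.4 meets the Code DG5 criterion (Corrosive), so the oven-cleaner concentrate is Code DG5.
Code DG5 net quantity: 69 mL + (two 41 mL containers = 82 mL) + (three 23 mL containers = 69 mL) = 220 mL.
220 mL exceeds the cargo aircraft limit of 200 mL for Code DG5.

No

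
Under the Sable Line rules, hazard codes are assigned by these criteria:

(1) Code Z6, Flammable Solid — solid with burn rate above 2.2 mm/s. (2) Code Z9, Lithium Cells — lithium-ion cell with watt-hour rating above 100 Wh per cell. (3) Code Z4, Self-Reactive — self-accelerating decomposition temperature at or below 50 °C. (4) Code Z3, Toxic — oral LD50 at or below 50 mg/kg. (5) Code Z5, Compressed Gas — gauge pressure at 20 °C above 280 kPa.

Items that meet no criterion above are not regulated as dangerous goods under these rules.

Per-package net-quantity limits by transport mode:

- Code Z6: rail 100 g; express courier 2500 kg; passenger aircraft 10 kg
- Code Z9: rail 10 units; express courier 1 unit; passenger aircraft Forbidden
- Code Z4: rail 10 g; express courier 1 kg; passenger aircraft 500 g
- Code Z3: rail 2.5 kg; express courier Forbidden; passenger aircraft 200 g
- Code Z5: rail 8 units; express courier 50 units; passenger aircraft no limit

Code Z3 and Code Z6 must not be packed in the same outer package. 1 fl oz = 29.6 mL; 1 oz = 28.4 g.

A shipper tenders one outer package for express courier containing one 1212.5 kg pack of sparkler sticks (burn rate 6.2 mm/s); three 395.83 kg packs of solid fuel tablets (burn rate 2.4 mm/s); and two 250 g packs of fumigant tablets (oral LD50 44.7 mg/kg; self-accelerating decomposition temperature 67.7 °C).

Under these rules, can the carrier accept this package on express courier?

No

Sparkler sticks: burn rate 6.2 mm/s > 2.2 mm/s → Code Z6 (Flammable Solid).
Burn rate 2.4 mm/s meets the Code Z6 criterion (Flammable Solid), so the solid fuel tablets are Code Z6.
Fumigant tablets: oral LD50 44.7 mg/kg ≤ 50 mg/kg → Code Z3 (Toxic).
Code Z3 quantity: two 250 g packs = 500 g.
By express courier, Code Z3 is Forbidden regardless of quantity.
Code Z6 net quantity: 1212.5 kg + (three 395.83 kg packs = 1187.49 kg) = 2399.99 kg.
2399.99 kg ≤ 2500 kg (express courier limit, Code Z6) — within limit.
Code Z3 and Code Z6 may not share an outer package.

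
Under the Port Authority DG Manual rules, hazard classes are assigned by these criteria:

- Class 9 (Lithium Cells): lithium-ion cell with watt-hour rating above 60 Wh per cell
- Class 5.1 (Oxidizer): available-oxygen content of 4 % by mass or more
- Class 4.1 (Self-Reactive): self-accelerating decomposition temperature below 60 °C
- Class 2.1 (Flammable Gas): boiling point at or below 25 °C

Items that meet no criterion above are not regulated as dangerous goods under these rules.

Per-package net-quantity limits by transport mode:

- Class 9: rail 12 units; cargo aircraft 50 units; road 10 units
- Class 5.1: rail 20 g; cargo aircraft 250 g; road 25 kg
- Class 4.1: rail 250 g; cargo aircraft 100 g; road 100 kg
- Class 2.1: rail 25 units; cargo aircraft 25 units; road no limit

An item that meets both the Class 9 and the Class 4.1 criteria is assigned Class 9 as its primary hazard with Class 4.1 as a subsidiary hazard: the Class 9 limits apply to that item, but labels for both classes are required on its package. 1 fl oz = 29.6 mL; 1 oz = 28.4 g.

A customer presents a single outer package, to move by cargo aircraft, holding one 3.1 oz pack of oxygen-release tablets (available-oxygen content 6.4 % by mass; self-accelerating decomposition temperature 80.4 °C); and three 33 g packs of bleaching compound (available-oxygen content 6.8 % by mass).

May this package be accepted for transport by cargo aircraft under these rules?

With available-oxygen content 6.4 % by mass (≥ 4 % by mass), the oxygen-release tablets fall in Class 5.1.
Available-oxygen content 6.8 % by mass meets the Class 5.1 criterion (Oxidizer), so the bleaching compound is Class 5.1.
Total Class 5.1: (one 3.1 oz pack = 88.04 g) + (three 33 g packs = 99 g) = 187.04 g.
187.04 g is within the cargo aircraft limit of 250 g for Class 5.1.

Yes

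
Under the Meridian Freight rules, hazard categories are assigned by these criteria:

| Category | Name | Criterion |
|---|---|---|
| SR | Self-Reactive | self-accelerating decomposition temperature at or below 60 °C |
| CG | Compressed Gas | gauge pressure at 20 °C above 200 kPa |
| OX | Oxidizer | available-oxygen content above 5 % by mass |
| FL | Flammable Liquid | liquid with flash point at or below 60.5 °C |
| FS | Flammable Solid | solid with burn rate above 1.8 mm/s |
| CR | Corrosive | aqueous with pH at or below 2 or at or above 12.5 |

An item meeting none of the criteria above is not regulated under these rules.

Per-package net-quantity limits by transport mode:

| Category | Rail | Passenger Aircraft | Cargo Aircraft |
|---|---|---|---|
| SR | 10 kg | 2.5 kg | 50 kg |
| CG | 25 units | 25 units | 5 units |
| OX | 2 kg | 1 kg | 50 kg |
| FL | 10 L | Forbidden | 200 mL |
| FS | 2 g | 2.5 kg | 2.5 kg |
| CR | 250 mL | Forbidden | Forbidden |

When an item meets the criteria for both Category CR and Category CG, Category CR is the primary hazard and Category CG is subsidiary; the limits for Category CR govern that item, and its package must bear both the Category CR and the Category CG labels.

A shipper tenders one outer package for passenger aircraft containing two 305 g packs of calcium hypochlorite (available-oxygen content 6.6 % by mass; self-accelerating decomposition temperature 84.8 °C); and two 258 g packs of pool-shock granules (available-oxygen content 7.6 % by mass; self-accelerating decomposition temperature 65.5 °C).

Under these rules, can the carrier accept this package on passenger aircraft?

Calcium hypochlorite: available-oxygen content 6.6 % by mass > 5 % by mass → Category OX (Oxidizer).
With available-oxygen content 7.6 % by mass (> 5 % by mass), the pool-shock granules fall in Category OX.
Total Category OX: (two 305 g packs = 610 g) + (two 258 g packs = 516 g) = 1.126 kg.
1.126 kg > 1 kg (passenger aircraft limit, Category OX) — over the limit.

No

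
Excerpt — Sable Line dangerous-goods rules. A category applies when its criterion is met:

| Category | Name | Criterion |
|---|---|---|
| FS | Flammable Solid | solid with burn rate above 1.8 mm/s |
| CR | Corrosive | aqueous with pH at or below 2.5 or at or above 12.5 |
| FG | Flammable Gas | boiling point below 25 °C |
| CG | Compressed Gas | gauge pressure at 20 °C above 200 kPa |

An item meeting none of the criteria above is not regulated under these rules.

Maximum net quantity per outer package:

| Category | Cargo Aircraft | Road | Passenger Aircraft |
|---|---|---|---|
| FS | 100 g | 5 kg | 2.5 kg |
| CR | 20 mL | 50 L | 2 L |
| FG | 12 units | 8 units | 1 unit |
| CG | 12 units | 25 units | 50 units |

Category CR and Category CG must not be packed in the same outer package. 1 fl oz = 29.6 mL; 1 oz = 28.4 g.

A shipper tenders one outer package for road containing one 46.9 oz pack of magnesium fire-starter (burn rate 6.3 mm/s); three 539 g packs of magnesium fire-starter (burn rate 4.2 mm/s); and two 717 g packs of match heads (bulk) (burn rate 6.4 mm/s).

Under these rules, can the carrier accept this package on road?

With burn rate 6.3 mm/s (> 1.8 mm/s), the magnesium fire-starter falls in Category FS.
Magnesium fire-starter: burn rate 4.2 mm/s > 1.8 mm/s → Category FS (Flammable Solid).
The match heads (bulk) have burn rate 6.4 mm/s, which is > 1.8 mm/s, so they are Category FS (Flammable Solid).
Category FS net quantity: (one 46.9 oz pack = 1331.96 g) + (three 539 g packs = 1.617 kg) + (two 717 g packs = 1.434 kg) = 4382.96 g.
4382.96 g ≤ 5 kg (road limit, Category FS) — within limit.

Yes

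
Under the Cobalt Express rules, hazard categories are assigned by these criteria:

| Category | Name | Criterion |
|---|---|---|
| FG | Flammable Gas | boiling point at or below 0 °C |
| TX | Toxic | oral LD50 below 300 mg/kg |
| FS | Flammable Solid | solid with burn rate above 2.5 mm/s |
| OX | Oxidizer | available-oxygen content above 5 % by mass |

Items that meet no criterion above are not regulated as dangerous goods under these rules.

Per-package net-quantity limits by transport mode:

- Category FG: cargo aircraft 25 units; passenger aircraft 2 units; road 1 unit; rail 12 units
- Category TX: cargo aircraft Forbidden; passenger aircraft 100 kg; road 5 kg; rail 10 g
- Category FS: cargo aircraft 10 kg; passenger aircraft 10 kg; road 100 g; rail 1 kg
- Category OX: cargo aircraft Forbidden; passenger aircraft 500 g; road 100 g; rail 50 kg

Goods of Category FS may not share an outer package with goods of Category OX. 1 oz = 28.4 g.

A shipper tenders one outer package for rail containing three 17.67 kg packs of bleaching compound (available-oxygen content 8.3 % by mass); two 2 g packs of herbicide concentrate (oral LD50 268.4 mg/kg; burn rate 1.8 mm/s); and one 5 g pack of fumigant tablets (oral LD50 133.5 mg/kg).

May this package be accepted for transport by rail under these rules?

No

With available-oxygen content 8.3 % by mass (> 5 % by mass), the bleaching compound falls in Category OX.
Oral LD50 268.4 mg/kg meets the Category TX criterion (Toxic), so the herbicide concentrate is Category TX.
The fumigant tablets have oral LD50 133.5 mg/kg, which is < 300 mg/kg, so they are Category TX (Toxic).
Total Category TX: (two 2 g packs = 4 g) + 5 g = 9 g.
That is within the Category TX rail limit of 10 g.
Category OX quantity: three 17.67 kg packs = 53.01 kg.
53.01 kg > 50 kg (rail limit, Category OX) — over the limit.
The segregation rule (Category FS with Category OX) does not apply to Category TX with Category OX.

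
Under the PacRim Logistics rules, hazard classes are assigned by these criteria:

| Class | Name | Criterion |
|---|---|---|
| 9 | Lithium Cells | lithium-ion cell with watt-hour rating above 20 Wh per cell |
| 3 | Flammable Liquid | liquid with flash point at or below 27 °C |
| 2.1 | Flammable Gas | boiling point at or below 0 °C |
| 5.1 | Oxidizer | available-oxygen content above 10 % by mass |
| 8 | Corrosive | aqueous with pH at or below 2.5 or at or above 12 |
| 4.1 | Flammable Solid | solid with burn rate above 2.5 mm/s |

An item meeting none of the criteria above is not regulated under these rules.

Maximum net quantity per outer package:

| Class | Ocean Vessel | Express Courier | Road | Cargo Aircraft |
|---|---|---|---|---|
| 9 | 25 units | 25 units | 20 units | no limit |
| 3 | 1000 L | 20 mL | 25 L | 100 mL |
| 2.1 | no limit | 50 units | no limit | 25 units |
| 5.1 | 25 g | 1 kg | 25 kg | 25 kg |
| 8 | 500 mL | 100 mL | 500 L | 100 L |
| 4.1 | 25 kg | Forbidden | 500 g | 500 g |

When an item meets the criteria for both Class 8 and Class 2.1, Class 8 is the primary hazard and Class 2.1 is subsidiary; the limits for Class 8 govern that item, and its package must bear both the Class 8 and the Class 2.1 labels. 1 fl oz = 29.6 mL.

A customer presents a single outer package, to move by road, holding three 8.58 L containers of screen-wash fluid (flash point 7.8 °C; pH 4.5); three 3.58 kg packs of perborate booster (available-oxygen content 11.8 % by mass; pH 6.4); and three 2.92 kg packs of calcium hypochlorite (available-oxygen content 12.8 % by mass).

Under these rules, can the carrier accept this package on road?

No

Screen-wash fluid: flash point 7.8 °C ≤ 27 °C → Class 3 (Flammable Liquid).
Available-oxygen content 11.8 % by mass meets the Class 5.1 criterion (Oxidizer), so the perborate booster is Class 5.1.
With available-oxygen content 12.8 % by mass (> 10 % by mass), the calcium hypochlorite falls in Class 5.1.
Class 5.1 net quantity: (three 3.58 kg packs = 10.74 kg) + (three 2.92 kg packs = 8.76 kg) = 19.5 kg.
19.5 kg is within the road limit of 25 kg for Class 5.1.
Class 3 quantity: three 8.58 L containers = 25.74 L.
That exceeds the Class 3 road limit of 25 L.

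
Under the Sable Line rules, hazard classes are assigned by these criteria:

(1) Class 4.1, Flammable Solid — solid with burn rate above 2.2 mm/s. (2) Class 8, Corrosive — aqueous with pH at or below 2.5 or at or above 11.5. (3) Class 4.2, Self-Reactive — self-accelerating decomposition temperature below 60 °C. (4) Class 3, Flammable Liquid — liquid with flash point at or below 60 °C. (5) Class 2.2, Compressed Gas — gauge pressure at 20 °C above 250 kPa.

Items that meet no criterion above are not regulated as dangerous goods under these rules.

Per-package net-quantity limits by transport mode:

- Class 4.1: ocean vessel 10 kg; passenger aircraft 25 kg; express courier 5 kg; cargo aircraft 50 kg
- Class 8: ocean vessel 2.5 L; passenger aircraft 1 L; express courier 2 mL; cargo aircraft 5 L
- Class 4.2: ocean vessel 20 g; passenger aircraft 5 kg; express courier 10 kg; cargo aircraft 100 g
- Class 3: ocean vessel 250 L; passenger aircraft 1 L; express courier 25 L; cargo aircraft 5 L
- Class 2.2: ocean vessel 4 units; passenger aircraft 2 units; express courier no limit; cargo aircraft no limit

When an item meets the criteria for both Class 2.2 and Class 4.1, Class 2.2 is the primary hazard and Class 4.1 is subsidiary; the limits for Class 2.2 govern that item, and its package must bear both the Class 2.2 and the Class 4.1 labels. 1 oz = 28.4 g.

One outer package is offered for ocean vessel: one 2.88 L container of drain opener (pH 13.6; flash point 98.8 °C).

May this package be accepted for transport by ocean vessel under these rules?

pH 13.6 meets the Class 8 criterion (Corrosive), so the drain opener is Class 8.
Class 8 quantity: 2.88 L.
2.88 L exceeds the ocean vessel limit of 2.5 L for Class 8.

No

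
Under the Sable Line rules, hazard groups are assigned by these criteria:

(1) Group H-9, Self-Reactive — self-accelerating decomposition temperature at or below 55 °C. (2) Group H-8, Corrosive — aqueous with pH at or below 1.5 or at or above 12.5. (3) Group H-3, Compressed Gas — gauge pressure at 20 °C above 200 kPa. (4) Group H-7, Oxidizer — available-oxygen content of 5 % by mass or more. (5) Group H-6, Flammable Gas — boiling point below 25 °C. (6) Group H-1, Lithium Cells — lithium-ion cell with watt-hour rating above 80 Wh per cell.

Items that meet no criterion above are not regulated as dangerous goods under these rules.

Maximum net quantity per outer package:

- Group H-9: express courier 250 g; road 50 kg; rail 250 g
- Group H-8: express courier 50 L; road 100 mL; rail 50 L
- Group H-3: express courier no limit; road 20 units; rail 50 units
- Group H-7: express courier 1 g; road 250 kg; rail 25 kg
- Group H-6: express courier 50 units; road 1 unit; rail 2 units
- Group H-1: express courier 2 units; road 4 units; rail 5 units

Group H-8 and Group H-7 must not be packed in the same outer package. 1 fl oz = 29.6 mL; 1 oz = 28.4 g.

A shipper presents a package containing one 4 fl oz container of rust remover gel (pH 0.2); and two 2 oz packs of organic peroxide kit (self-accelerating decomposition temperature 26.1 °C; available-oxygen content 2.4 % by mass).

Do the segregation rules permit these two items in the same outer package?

pH 0.2 meets the Group H-8 criterion (Corrosive), so the rust remover gel is Group H-8.
The organic peroxide kit has self-accelerating decomposition temperature 26.1 °C, which is ≤ 55 °C, so it is Group H-9 (Self-Reactive).
No segregation rule bars Group H-8 with Group H-9.

Yes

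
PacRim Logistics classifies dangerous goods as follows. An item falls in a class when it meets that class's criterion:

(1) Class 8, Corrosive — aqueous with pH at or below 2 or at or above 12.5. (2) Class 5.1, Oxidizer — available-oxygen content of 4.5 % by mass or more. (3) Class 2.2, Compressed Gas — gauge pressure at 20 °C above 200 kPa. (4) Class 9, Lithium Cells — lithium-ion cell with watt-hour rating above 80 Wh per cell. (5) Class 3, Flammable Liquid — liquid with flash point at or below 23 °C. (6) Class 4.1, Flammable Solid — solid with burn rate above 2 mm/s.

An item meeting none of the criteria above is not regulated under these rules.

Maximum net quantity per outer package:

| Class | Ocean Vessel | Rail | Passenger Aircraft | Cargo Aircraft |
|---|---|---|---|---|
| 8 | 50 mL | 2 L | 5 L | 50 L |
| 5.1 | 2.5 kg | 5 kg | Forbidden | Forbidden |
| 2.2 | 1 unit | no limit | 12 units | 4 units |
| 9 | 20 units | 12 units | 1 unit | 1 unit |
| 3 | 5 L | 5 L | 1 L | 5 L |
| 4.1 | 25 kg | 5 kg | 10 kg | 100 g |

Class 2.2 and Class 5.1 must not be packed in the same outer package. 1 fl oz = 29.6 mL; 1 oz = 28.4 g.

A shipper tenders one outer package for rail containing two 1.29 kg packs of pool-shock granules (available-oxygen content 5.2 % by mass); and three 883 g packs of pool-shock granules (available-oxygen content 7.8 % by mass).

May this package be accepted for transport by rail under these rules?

The pool-shock granules have available-oxygen content 5.2 % by mass, which is ≥ 4.5 % by mass, so they are Class 5.1 (Oxidizer).
Pool-shock granules: available-oxygen content 7.8 % by mass ≥ 4.5 % by mass → Class 5.1 (Oxidizer).
Class 5.1 net quantity: (two 1.29 kg packs = 2.58 kg) + (three 883 g packs = 2.649 kg) = 5.229 kg.
5.229 kg > 5 kg (rail limit, Class 5.1) — over the limit.

No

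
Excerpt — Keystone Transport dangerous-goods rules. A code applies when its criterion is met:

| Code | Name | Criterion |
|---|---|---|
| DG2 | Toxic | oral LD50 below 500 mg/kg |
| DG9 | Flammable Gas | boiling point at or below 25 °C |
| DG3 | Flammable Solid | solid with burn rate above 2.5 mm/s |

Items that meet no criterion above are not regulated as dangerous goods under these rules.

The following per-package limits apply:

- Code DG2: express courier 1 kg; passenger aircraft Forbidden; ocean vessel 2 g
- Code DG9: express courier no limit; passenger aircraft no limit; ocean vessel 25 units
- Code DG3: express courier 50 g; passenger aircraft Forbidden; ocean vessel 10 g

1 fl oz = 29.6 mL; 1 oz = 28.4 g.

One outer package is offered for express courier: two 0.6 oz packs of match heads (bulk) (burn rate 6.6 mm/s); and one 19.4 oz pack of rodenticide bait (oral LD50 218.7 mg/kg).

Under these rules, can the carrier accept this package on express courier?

Yes

With burn rate 6.6 mm/s (> 2.5 mm/s), the match heads (bulk) fall in Code DG3.
Rodenticide bait: oral LD50 218.7 mg/kg < 500 mg/kg → Code DG2 (Toxic).
Code DG2 quantity: one 19.4 oz pack = 550.96 g.
550.96 g ≤ 1 kg (express courier limit, Code DG2) — within limit.
Code DG3 quantity: two 0.6 oz packs = 34.08 g.
34.08 g ≤ 50 g (express courier limit, Code DG3) — within limit.
Every hazard code is within its express courier limit and no segregation rule is violated.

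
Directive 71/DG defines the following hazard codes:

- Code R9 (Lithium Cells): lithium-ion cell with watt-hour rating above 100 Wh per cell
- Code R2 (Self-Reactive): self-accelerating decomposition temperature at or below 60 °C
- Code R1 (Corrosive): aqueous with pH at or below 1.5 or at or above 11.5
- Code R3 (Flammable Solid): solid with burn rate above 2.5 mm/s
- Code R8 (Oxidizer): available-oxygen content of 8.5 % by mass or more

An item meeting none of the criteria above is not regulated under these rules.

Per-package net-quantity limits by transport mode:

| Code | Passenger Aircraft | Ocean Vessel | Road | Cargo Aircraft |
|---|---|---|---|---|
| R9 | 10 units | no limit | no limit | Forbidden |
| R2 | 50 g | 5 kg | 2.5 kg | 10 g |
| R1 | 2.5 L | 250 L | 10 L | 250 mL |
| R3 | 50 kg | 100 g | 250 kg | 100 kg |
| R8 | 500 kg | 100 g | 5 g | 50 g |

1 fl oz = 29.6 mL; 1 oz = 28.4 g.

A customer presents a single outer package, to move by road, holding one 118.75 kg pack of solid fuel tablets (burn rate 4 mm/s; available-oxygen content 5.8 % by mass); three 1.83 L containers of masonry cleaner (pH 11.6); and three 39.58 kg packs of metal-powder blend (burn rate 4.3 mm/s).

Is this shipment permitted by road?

With burn rate 4 mm/s (> 2.5 mm/s), the solid fuel tablets fall in Code R3.
Masonry cleaner: pH 11.6 ≥ 11.5 → Code R1 (Corrosive).
Metal-powder blend: burn rate 4.3 mm/s > 2.5 mm/s → Code R3 (Flammable Solid).
Total Code R3: 118.75 kg + (three 39.58 kg packs = 118.74 kg) = 237.49 kg.
237.49 kg ≤ 250 kg (road limit, Code R3) — within limit.
Code R1 quantity: three 1.83 L containers = 5.49 L.
5.49 L ≤ 10 L (road limit, Code R1) — within limit.
Every hazard code is within its road limit and no segregation rule is violated.

Yes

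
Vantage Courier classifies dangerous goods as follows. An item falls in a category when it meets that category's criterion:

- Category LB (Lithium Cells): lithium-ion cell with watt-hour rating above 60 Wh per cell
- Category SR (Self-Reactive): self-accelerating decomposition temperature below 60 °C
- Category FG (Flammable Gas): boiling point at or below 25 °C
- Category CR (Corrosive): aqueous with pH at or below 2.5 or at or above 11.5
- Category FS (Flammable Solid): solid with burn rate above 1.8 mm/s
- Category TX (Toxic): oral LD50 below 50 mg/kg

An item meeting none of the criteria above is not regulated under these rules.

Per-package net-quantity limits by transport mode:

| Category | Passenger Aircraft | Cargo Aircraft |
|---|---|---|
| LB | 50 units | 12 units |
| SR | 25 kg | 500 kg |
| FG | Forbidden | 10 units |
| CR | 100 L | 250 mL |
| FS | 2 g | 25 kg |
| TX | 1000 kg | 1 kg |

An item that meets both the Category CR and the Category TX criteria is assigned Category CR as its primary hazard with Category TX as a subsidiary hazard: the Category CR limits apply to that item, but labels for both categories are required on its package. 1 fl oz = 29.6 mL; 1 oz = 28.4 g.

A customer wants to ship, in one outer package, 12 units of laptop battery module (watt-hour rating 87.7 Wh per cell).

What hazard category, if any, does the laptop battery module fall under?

The laptop battery module has watt-hour rating 87.7 Wh per cell, which is > 60 Wh per cell, so it is Category LB (Lithium Cells).

Category LB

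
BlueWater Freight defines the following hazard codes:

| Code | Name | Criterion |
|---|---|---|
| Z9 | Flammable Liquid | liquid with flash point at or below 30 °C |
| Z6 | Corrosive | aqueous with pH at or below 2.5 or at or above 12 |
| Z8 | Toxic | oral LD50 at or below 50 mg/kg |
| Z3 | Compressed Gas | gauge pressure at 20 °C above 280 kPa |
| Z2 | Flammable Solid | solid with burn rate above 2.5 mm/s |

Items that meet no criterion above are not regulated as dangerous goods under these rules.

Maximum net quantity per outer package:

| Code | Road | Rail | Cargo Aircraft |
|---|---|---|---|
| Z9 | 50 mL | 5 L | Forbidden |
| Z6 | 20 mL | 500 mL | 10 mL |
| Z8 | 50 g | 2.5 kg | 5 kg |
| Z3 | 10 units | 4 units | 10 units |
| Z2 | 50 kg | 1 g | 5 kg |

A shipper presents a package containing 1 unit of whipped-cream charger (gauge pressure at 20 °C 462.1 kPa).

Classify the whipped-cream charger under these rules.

Code Z3

The whipped-cream charger has gauge pressure at 20 °C 462.1 kPa, which is > 280 kPa, so it is Code Z3 (Compressed Gas).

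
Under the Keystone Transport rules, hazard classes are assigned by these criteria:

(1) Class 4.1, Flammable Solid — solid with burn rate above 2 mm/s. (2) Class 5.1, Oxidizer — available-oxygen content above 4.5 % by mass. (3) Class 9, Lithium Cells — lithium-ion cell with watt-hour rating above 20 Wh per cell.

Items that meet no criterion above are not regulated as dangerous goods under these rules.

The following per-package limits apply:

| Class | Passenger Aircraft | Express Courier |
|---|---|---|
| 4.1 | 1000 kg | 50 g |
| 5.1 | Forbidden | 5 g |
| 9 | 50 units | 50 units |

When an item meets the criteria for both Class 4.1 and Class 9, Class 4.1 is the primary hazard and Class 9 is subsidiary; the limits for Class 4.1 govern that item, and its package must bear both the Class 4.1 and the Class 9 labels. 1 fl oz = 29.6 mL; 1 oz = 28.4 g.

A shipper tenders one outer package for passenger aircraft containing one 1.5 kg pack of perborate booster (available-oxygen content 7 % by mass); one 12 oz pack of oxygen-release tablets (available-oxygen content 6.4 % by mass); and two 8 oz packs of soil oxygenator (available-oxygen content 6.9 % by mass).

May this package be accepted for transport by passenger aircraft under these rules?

No

Available-oxygen content 7 % by mass meets the Class 5.1 criterion (Oxidizer), so the perborate booster is Class 5.1.
Available-oxygen content 6.4 % by mass meets the Class 5.1 criterion (Oxidizer), so the oxygen-release tablets are Class 5.1.
Soil oxygenator: available-oxygen content 6.9 % by mass > 4.5 % by mass → Class 5.1 (Oxidizer).
Class 5.1 net quantity: 1.5 kg + (one 12 oz pack = 340.8 g) + (two 8 oz packs = 454.4 g) = 2295.2 g.
By passenger aircraft, Class 5.1 is Forbidden regardless of quantity.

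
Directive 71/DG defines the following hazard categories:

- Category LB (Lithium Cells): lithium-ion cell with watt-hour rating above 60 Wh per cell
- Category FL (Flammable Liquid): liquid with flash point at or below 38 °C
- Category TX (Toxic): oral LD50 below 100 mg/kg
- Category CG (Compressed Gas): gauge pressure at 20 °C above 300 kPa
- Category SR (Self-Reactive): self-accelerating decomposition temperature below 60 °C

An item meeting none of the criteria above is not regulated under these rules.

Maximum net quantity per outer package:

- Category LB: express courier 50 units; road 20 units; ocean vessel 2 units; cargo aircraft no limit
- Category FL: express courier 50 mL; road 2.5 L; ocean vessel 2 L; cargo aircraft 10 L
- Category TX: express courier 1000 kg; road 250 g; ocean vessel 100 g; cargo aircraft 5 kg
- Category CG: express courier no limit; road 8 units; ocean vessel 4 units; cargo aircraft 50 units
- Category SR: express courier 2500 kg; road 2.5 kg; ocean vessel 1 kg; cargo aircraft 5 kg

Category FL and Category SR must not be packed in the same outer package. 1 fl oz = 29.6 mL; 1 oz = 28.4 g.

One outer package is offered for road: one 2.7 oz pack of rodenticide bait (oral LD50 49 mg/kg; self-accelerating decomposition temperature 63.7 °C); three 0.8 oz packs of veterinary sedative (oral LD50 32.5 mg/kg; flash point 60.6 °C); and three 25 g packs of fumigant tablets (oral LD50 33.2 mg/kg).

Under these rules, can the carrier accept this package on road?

The rodenticide bait has oral LD50 49 mg/kg, which is < 100 mg/kg, so it is Category TX (Toxic).
Oral LD50 32.5 mg/kg meets the Category TX criterion (Toxic), so the veterinary sedative is Category TX.
Oral LD50 33.2 mg/kg meets the Category TX criterion (Toxic), so the fumigant tablets are Category TX.
Category TX net quantity: (one 2.7 oz pack = 76.68 g) + (three 0.8 oz packs = 68.16 g) + (three 25 g packs = 75 g) = 219.84 g.
219.84 g is within the road limit of 250 g for Category TX.

Yes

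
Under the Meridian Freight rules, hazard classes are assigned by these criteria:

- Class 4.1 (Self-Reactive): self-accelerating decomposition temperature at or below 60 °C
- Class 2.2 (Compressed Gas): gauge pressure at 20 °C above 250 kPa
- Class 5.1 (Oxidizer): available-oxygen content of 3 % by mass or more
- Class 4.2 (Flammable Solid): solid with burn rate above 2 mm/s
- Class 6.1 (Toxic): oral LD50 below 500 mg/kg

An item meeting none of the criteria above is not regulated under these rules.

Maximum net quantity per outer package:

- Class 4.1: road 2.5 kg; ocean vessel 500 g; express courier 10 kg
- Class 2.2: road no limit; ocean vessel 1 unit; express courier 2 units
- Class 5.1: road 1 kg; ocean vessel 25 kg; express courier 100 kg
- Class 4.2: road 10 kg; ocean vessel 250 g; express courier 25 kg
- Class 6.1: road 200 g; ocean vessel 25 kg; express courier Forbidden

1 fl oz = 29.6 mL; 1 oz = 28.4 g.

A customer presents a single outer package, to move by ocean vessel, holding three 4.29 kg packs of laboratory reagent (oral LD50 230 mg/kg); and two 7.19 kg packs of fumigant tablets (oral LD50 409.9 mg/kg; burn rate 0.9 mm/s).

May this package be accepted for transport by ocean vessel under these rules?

The laboratory reagent has oral LD50 230 mg/kg, which is < 500 mg/kg, so it is Class 6.1 (Toxic).
Oral LD50 409.9 mg/kg meets the Class 6.1 criterion (Toxic), so the fumigant tablets are Class 6.1.
Class 6.1 net quantity: (three 4.29 kg packs = 12.87 kg) + (two 7.19 kg packs = 14.38 kg) = 27.25 kg.
That exceeds the Class 6.1 ocean vessel limit of 25 kg.

No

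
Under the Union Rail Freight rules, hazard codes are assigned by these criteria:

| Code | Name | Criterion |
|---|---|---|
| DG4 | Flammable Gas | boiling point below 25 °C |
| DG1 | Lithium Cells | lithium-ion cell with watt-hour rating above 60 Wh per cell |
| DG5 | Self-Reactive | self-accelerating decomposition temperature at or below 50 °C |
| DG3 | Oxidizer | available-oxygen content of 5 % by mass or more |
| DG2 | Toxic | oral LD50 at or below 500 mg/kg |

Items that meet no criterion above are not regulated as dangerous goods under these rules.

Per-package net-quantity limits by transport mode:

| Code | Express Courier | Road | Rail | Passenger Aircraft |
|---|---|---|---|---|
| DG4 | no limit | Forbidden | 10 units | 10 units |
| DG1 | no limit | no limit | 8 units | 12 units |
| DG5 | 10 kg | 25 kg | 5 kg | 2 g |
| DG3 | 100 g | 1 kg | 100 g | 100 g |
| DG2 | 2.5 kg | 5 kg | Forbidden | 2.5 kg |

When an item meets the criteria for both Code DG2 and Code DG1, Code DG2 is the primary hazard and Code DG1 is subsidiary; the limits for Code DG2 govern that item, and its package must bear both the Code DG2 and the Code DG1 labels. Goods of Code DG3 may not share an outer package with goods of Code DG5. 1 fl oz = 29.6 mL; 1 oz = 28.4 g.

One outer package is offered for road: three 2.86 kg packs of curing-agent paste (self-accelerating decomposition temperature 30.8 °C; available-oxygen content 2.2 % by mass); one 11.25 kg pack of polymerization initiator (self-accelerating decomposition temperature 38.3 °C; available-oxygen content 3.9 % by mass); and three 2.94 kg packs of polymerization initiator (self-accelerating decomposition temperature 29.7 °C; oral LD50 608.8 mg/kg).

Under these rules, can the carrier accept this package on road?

The curing-agent paste has self-accelerating decomposition temperature 30.8 °C, which is ≤ 50 °C, so it is Code DG5 (Self-Reactive).
The polymerization initiator has self-accelerating decomposition temperature 38.3 °C, which is ≤ 50 °C, so it is Code DG5 (Self-Reactive).
With self-accelerating decomposition temperature 29.7 °C (≤ 50 °C), the polymerization initiator falls in Code DG5.
Total Code DG5: (three 2.86 kg packs = 8.58 kg) + 11.25 kg + (three 2.94 kg packs = 8.82 kg) = 28.65 kg.
That exceeds the Code DG5 road limit of 25 kg.

No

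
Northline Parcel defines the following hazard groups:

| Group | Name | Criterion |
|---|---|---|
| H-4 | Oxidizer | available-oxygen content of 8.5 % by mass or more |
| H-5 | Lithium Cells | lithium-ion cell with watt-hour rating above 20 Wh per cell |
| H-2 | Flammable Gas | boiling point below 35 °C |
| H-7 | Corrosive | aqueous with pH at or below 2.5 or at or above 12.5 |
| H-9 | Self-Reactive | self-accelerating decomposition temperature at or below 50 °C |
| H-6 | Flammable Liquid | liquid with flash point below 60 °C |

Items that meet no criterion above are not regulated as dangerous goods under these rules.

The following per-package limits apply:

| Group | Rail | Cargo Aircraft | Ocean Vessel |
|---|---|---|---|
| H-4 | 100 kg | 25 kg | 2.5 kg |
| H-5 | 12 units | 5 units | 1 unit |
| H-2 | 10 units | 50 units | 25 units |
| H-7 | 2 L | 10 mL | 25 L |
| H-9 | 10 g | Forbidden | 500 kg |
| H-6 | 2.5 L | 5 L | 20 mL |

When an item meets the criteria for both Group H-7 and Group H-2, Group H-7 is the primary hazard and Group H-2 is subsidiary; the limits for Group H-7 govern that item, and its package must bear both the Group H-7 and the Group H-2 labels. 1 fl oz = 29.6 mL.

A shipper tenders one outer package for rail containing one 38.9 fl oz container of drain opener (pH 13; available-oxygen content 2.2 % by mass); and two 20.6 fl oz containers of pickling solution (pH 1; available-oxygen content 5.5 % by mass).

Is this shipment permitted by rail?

No

The drain opener has pH 13, which is ≥ 12.5, so it is Group H-7 (Corrosive).
pH 1 meets the Group H-7 criterion (Corrosive), so the pickling solution is Group H-7.
Group H-7 net quantity: (one 38.9 fl oz container = 1151.44 mL) + (two 20.6 fl oz containers = 1219.52 mL) = 2370.96 mL.
2370.96 mL exceeds the rail limit of 2 L for Group H-7.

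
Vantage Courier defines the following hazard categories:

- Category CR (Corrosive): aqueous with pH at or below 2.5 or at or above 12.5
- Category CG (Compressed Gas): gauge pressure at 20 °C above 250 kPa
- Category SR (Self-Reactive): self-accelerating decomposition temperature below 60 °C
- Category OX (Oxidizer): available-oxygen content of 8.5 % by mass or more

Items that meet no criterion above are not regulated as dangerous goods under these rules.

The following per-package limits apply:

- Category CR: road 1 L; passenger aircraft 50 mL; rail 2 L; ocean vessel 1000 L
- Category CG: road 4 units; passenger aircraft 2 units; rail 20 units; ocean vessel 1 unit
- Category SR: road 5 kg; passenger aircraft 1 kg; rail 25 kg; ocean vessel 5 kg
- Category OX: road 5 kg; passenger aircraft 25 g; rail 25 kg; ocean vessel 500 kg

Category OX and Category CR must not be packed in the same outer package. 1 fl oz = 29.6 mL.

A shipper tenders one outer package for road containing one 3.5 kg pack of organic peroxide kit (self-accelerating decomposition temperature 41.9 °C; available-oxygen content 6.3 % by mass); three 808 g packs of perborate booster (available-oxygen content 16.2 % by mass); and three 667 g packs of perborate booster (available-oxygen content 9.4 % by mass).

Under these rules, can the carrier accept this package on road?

With self-accelerating decomposition temperature 41.9 °C (< 60 °C), the organic peroxide kit falls in Category SR.
With available-oxygen content 16.2 % by mass (≥ 8.5 % by mass), the perborate booster falls in Category OX.
The perborate booster has available-oxygen content 9.4 % by mass, which is ≥ 8.5 % by mass, so it is Category OX (Oxidizer).
Total Category OX: (three 808 g packs = 2.424 kg) + (three 667 g packs = 2.001 kg) = 4.425 kg.
That is within the Category OX road limit of 5 kg.
Category SR quantity: 3.5 kg.
That is within the Category SR road limit of 5 kg.
The segregation rule (Category OX with Category CR) does not apply to Category OX with Category SR.
Every hazard category is within its road limit and no segregation rule is violated.

Yes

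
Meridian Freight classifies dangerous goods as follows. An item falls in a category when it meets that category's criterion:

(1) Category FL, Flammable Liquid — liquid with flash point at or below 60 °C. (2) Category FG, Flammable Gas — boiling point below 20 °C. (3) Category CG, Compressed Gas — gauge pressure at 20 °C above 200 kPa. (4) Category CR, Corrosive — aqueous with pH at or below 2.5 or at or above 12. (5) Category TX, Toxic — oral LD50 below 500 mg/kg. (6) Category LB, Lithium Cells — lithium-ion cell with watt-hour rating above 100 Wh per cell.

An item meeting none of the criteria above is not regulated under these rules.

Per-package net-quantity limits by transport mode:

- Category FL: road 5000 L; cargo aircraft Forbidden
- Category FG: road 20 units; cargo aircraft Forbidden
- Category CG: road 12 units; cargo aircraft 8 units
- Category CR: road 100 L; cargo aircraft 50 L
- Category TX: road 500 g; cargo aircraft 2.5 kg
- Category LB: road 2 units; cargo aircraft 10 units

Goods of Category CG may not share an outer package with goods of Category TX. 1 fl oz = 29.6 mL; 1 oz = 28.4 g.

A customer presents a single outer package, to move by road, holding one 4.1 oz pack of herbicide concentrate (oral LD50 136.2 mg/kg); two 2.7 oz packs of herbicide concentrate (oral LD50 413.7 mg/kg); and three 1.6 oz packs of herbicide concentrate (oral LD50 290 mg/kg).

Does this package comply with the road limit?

Herbicide concentrate: oral LD50 136.2 mg/kg < 500 mg/kg → Category TX (Toxic).
With oral LD50 413.7 mg/kg (< 500 mg/kg), the herbicide concentrate falls in Category TX.
Oral LD50 290 mg/kg meets the Category TX criterion (Toxic), so the herbicide concentrate is Category TX.
Total Category TX: (one 4.1 oz pack = 116.44 g) + (two 2.7 oz packs = 153.36 g) + (three 1.6 oz packs = 136.32 g) = 406.12 g.
406.12 g is within the road limit of 500 g for Category TX.

Yes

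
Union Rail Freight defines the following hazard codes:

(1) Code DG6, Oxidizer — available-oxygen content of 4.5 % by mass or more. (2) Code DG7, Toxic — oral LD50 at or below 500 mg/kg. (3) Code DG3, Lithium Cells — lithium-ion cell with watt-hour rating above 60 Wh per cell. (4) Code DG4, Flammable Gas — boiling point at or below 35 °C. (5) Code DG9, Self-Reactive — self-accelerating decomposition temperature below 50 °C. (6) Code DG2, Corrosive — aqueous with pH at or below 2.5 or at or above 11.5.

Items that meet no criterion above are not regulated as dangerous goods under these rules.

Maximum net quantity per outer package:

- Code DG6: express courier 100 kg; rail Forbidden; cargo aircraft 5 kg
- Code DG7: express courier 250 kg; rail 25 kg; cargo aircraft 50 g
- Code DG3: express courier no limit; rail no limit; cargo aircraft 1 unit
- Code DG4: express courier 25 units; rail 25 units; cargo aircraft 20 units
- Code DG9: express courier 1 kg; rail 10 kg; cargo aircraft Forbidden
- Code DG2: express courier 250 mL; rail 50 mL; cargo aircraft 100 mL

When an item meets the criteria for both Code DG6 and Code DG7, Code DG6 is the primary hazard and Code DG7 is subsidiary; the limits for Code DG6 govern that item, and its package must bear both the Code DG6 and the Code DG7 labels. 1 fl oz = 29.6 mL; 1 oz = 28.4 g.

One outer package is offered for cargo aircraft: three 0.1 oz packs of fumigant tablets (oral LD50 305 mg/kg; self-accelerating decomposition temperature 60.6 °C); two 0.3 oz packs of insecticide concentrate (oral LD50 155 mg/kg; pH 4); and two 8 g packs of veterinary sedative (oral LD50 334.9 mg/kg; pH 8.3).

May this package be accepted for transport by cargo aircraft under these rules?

Yes

Fumigant tablets: oral LD50 305 mg/kg ≤ 500 mg/kg → Code DG7 (Toxic).
Oral LD50 155 mg/kg meets the Code DG7 criterion (Toxic), so the insecticide concentrate is Code DG7.
Oral LD50 334.9 mg/kg meets the Code DG7 criterion (Toxic), so the veterinary sedative is Code DG7.
Code DG7 net quantity: (three 0.1 oz packs = 8.52 g) + (two 0.3 oz packs = 17.04 g) + (two 8 g packs = 16 g) = 41.56 g.
41.56 g ≤ 50 g (cargo aircraft limit, Code DG7) — within limit.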